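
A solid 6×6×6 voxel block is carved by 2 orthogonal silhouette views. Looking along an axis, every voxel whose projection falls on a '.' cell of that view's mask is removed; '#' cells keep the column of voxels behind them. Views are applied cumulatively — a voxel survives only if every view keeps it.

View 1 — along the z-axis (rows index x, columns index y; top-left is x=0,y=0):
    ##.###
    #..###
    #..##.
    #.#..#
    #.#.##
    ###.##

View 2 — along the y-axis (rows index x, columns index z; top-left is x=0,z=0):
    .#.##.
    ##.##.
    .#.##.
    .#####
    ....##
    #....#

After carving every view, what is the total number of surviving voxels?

73 voxels

initial block: 6^3 = 216
step 1: project along z, AND mask (24/36) → |grid| = 144
step 2: project along y, AND mask (19/36) → |grid| = 73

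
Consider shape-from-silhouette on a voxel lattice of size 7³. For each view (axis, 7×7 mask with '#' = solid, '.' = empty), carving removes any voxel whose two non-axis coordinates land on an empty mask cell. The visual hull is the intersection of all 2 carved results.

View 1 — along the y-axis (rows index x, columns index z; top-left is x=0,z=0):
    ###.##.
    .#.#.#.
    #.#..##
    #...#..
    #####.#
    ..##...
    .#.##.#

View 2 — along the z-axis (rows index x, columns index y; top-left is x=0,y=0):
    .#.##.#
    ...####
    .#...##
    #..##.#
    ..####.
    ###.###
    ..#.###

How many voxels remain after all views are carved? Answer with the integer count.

remaining voxels: 104

start: 7×7×7 = 343 voxels
carve view 1 (along y, XZ-mask fill 26/49): 182 voxels remain
carve view 2 (along z, XY-mask fill 29/49): 104 voxels remain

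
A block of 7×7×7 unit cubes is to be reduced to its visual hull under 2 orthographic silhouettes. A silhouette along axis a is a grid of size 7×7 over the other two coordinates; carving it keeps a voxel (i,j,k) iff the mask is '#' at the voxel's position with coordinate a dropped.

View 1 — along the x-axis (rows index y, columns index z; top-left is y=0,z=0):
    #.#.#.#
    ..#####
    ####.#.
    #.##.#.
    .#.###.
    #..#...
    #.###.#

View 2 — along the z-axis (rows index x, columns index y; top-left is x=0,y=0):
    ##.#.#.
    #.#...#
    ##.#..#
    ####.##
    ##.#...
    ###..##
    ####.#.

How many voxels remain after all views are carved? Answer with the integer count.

before carving: 343 voxels (7×7×7)
[1] x-view keeps 29 columns → grid now 203
[2] z-view keeps 30 columns → grid now 126

voxel count = 126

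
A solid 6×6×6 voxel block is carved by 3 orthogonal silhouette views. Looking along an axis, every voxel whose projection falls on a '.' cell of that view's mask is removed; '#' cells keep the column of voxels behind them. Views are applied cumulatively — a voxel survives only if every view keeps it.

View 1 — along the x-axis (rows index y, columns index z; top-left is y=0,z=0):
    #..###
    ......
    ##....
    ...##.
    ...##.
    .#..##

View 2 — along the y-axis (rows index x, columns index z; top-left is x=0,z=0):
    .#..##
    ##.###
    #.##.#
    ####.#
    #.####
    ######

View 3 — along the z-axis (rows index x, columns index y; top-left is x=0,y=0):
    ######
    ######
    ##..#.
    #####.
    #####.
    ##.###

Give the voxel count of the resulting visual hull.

start: 6×6×6 = 216 voxels
after view 1 [x-axis, 13 of 36 cells solid] → remaining = 78
after view 2 [y-axis, 28 of 36 cells solid] → remaining = 61
after view 3 [z-axis, 30 of 36 cells solid] → remaining = 52

|visual hull| = 52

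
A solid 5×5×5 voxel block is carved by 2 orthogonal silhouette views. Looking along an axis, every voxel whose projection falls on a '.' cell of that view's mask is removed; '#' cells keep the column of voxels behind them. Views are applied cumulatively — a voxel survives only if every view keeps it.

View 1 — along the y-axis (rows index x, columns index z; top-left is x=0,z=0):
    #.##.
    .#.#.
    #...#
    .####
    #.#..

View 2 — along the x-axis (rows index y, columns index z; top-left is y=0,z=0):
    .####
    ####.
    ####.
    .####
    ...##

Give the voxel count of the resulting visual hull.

start: 5×5×5 = 125 voxels
carve view 1 (along y, XZ-mask fill 13/25): 65 voxels remain
carve view 2 (along x, YZ-mask fill 18/25): 47 voxels remain

remaining voxels: 47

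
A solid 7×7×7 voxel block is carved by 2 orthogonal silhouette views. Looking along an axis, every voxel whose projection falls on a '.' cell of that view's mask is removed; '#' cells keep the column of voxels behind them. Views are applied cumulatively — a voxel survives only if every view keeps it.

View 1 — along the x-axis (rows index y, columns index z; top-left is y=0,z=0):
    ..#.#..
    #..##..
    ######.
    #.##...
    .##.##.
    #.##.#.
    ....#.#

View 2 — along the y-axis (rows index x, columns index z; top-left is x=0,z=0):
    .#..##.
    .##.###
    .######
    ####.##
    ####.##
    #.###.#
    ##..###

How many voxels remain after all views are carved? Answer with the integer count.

remaining voxels: 118

start: 7×7×7 = 343 voxels
carve view 1 (along x, YZ-mask fill 24/49): 168 voxels remain
carve view 2 (along y, XZ-mask fill 36/49): 118 voxels remain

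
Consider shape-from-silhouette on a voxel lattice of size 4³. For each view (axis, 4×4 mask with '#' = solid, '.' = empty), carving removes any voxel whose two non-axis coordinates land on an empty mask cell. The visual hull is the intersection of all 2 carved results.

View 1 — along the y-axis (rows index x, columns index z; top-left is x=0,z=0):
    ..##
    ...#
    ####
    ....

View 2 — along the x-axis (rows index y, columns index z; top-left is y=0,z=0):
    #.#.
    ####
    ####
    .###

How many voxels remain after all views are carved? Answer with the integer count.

23 voxels

before carving: 64 voxels (4×4×4)
step 1: project along y, AND mask (7/16) → |grid| = 28
step 2: project along x, AND mask (13/16) → |grid| = 23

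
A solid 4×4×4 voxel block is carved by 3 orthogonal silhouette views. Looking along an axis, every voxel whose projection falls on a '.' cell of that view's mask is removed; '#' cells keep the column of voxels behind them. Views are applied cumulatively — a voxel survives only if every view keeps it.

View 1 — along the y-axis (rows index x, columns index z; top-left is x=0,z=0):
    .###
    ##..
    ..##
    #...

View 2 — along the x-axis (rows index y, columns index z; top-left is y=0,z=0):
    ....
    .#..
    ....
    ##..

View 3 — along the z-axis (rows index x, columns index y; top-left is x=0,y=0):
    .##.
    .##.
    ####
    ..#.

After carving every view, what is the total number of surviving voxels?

voxel count = 2

full grid |V| = 64
  1. axis=1 (XZ plane), |mask|=8  ⇒  voxels=32
  2. axis=0 (YZ plane), |mask|=3  ⇒  voxels=6
  3. axis=2 (XY plane), |mask|=9  ⇒  voxels=2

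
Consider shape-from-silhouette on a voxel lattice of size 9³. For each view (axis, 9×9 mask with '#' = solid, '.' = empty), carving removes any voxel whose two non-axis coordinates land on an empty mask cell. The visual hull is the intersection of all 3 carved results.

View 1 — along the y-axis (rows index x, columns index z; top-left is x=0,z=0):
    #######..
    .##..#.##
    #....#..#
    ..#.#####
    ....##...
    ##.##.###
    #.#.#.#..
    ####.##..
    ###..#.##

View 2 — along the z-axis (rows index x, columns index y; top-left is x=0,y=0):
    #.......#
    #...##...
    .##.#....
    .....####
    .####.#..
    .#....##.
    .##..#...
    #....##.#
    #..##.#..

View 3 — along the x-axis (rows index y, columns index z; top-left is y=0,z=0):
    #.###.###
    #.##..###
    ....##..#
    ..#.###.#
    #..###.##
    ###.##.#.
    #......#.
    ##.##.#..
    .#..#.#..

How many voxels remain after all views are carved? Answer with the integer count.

|visual hull| = 83

full grid |V| = 729
  1. axis=1 (XZ plane), |mask|=46  ⇒  voxels=414
  2. axis=2 (XY plane), |mask|=31  ⇒  voxels=153
  3. axis=0 (YZ plane), |mask|=43  ⇒  voxels=83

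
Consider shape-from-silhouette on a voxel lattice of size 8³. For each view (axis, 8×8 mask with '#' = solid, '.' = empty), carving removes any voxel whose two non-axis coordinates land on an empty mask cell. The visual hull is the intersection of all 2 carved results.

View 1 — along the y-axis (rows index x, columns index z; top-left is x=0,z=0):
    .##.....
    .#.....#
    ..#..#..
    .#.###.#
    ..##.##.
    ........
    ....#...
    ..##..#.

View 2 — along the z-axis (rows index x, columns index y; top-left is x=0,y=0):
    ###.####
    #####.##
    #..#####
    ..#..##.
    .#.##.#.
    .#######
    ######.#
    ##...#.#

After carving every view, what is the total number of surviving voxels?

initial block: 8^3 = 512
after view 1 [y-axis, 19 of 64 cells solid] → remaining = 152
after view 2 [z-axis, 45 of 64 cells solid] → remaining = 90

90 voxels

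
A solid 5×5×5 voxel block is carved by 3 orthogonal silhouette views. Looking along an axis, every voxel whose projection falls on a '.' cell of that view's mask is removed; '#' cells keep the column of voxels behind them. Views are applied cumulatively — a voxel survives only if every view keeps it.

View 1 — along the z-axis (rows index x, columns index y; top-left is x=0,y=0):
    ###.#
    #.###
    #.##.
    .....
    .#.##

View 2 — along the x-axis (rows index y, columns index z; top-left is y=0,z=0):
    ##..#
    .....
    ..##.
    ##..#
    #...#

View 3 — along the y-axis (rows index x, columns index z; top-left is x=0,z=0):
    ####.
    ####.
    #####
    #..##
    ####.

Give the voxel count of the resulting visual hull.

before carving: 125 voxels (5×5×5)
step 1: project along z, AND mask (14/25) → |grid| = 70
step 2: project along x, AND mask (10/25) → |grid| = 30
step 3: project along y, AND mask (20/25) → |grid| = 23

voxel count = 23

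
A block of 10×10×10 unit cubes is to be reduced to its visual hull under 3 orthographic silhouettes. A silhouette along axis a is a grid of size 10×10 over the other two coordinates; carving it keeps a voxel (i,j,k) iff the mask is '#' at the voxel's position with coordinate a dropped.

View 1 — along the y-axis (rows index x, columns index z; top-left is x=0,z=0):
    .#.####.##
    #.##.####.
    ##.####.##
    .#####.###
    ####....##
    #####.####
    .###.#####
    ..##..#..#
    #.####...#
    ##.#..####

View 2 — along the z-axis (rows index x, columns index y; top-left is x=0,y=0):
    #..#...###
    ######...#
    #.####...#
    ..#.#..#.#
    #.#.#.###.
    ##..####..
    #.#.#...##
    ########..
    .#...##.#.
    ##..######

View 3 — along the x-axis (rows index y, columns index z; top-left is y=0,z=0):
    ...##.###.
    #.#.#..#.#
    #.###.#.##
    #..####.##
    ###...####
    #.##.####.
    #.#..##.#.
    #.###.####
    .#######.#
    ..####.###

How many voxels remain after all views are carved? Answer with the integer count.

remaining voxels: 277

start: 10×10×10 = 1000 voxels
carve view 1 (along y, XZ-mask fill 70/100): 700 voxels remain
carve view 2 (along z, XY-mask fill 59/100): 406 voxels remain
carve view 3 (along x, YZ-mask fill 66/100): 277 voxels remain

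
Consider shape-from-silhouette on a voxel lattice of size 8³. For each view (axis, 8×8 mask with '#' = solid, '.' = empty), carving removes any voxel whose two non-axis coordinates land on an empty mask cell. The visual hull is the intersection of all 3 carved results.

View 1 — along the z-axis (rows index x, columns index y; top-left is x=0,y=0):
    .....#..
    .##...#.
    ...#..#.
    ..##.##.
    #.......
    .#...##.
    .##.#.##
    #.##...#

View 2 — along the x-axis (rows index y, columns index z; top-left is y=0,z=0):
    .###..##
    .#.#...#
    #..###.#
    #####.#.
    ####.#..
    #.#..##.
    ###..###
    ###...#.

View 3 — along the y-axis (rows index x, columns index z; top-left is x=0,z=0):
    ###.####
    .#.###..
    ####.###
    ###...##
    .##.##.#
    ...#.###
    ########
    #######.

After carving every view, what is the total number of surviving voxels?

before carving: 512 voxels (8×8×8)
carve view 1 (along z, XY-mask fill 23/64): 184 voxels remain
carve view 2 (along x, YZ-mask fill 38/64): 112 voxels remain
carve view 3 (along y, XZ-mask fill 47/64): 87 voxels remain

voxel count = 87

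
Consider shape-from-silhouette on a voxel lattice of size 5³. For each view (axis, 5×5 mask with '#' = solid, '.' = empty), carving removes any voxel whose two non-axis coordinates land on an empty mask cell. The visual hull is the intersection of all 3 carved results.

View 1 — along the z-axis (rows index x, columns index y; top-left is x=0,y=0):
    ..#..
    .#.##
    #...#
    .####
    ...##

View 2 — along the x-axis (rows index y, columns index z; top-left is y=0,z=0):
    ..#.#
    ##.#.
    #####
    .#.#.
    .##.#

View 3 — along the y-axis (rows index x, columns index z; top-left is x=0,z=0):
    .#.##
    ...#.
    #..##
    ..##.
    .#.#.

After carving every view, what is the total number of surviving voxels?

voxel count = 15

before carving: 125 voxels (5×5×5)
[1] z-view keeps 12 columns → grid now 60
[2] x-view keeps 15 columns → grid now 36
[3] y-view keeps 11 columns → grid now 15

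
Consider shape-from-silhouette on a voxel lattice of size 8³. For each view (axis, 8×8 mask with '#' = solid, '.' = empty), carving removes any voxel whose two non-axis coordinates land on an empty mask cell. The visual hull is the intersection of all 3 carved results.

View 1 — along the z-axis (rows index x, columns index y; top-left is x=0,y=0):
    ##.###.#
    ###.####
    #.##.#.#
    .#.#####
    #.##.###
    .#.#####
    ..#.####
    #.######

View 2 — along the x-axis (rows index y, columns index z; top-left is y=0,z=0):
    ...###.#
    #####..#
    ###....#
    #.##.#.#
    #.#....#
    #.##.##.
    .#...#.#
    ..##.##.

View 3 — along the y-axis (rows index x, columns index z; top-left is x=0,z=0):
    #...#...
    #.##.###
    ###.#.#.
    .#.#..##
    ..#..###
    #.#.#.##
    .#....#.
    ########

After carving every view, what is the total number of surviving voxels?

voxel count = 116

before carving: 512 voxels (8×8×8)
  1. axis=2 (XY plane), |mask|=48  ⇒  voxels=384
  2. axis=0 (YZ plane), |mask|=34  ⇒  voxels=202
  3. axis=1 (XZ plane), |mask|=36  ⇒  voxels=116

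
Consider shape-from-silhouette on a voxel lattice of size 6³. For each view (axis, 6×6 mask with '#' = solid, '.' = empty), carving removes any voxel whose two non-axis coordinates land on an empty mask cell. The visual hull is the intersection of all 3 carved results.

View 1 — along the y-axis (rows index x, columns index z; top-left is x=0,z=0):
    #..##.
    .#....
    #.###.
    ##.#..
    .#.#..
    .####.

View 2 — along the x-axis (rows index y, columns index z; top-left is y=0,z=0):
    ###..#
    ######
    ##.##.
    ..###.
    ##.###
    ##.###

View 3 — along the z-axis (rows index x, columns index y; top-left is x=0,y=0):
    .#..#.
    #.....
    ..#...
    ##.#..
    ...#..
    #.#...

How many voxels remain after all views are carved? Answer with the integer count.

voxel count = 22

before carving: 216 voxels (6×6×6)
carve view 1 (along y, XZ-mask fill 17/36): 102 voxels remain
carve view 2 (along x, YZ-mask fill 27/36): 81 voxels remain
carve view 3 (along z, XY-mask fill 10/36): 22 voxels remain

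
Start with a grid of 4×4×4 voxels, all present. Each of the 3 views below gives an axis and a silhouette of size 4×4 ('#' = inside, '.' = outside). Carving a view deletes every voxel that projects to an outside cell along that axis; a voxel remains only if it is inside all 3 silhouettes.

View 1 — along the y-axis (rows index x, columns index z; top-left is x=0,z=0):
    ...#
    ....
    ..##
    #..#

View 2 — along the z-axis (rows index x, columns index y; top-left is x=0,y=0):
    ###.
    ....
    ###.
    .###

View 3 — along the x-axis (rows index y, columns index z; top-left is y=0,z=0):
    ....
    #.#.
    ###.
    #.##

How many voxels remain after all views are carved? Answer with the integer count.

start: 4×4×4 = 64 voxels
  1. axis=1 (XZ plane), |mask|=5  ⇒  voxels=20
  2. axis=2 (XY plane), |mask|=9  ⇒  voxels=15
  3. axis=0 (YZ plane), |mask|=8  ⇒  voxels=6

voxel count = 6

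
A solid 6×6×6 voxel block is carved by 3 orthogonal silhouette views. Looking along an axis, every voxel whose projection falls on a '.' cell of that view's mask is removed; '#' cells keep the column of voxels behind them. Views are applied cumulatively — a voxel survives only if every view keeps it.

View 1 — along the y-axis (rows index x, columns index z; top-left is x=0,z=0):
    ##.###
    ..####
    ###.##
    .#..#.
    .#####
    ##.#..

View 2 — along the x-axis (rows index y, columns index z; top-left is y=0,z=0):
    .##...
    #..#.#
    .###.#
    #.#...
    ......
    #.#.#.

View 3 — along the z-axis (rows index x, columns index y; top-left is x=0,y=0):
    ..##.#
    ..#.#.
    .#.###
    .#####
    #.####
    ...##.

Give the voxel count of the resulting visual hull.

initial block: 6^3 = 216
  1. axis=1 (XZ plane), |mask|=24  ⇒  voxels=144
  2. axis=0 (YZ plane), |mask|=14  ⇒  voxels=52
  3. axis=2 (XY plane), |mask|=21  ⇒  voxels=28

|visual hull| = 28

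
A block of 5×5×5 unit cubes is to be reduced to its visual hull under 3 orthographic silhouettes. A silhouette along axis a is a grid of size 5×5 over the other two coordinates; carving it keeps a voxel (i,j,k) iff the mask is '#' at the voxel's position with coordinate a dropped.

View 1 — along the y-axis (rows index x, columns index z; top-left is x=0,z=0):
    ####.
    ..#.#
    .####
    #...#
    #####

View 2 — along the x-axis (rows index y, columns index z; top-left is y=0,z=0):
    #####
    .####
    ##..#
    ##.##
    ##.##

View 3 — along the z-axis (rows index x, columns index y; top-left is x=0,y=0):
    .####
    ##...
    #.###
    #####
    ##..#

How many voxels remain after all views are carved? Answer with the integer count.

49 voxels

initial block: 5^3 = 125
[1] y-view keeps 17 columns → grid now 85
[2] x-view keeps 20 columns → grid now 67
[3] z-view keeps 18 columns → grid now 49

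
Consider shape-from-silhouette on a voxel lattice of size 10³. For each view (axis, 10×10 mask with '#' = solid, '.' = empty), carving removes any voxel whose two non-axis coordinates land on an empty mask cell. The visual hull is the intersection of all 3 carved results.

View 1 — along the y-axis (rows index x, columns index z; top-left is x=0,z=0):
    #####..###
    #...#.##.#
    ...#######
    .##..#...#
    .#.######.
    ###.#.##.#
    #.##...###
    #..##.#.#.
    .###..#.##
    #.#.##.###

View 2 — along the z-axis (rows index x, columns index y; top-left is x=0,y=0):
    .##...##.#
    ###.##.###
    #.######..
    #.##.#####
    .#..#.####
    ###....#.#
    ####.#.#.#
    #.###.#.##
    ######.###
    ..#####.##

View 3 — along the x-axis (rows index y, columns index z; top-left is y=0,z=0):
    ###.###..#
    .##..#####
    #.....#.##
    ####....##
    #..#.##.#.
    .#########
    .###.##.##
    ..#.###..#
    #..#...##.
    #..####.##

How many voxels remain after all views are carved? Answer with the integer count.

voxel count = 257

start: 10×10×10 = 1000 voxels
after view 1 [y-axis, 62 of 100 cells solid] → remaining = 620
after view 2 [z-axis, 69 of 100 cells solid] → remaining = 418
after view 3 [x-axis, 61 of 100 cells solid] → remaining = 257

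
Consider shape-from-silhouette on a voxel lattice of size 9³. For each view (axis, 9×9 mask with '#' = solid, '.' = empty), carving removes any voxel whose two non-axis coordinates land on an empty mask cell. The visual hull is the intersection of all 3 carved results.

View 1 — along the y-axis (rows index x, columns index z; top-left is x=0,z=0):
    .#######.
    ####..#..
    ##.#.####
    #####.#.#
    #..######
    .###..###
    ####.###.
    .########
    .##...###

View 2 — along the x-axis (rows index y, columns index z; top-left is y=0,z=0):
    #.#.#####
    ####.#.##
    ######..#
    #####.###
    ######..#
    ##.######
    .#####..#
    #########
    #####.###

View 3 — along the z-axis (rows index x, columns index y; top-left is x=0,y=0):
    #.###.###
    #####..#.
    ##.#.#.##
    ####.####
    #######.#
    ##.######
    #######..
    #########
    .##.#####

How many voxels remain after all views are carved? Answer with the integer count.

356 voxels

initial block: 9^3 = 729
after view 1 [y-axis, 59 of 81 cells solid] → remaining = 531
after view 2 [x-axis, 67 of 81 cells solid] → remaining = 432
after view 3 [z-axis, 66 of 81 cells solid] → remaining = 356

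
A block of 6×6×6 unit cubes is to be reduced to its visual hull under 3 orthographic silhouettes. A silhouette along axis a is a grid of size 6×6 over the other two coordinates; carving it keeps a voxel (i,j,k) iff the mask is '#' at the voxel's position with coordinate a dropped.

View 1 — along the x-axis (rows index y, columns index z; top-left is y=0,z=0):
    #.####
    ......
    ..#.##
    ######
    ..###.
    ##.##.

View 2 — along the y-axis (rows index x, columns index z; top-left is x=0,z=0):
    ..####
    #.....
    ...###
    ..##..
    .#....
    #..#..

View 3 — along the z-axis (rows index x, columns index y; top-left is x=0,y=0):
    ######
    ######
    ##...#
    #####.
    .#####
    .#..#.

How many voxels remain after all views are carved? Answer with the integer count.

|visual hull| = 34

full grid |V| = 216
[1] x-view keeps 21 columns → grid now 126
[2] y-view keeps 13 columns → grid now 48
[3] z-view keeps 27 columns → grid now 34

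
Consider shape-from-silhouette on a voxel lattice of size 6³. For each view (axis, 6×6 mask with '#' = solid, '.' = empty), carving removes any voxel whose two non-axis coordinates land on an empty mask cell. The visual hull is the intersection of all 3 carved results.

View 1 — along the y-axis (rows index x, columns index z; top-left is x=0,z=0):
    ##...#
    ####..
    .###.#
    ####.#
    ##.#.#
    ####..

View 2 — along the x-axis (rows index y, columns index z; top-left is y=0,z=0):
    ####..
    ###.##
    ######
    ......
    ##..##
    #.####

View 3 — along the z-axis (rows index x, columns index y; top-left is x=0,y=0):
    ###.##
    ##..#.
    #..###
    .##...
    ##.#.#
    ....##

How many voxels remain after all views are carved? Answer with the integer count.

voxel count = 53

full grid |V| = 216
V1 y: intersect with XZ mask (24 set) -- 144 left
V2 x: intersect with YZ mask (24 set) -- 96 left
V3 z: intersect with XY mask (20 set) -- 53 left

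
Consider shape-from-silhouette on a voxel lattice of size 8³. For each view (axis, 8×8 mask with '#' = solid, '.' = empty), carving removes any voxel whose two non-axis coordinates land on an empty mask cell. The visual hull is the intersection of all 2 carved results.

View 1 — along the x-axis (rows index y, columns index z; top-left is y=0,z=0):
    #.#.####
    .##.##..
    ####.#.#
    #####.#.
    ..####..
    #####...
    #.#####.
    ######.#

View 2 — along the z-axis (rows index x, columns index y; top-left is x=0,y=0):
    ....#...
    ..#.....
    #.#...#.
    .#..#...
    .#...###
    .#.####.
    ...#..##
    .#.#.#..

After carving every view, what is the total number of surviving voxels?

117 voxels

start: 8×8×8 = 512 voxels
after view 1 [x-axis, 44 of 64 cells solid] → remaining = 352
after view 2 [z-axis, 22 of 64 cells solid] → remaining = 117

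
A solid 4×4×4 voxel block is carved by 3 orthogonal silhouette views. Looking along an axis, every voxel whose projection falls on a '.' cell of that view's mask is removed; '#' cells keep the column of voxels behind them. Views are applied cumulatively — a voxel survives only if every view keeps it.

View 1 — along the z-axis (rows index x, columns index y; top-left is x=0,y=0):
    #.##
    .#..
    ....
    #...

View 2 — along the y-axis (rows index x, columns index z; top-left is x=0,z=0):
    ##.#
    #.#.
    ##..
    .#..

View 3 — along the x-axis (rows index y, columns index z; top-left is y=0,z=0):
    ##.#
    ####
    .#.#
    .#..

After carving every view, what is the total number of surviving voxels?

start: 4×4×4 = 64 voxels
after view 1 [z-axis, 5 of 16 cells solid] → remaining = 20
after view 2 [y-axis, 8 of 16 cells solid] → remaining = 12
after view 3 [x-axis, 10 of 16 cells solid] → remaining = 9

9 voxels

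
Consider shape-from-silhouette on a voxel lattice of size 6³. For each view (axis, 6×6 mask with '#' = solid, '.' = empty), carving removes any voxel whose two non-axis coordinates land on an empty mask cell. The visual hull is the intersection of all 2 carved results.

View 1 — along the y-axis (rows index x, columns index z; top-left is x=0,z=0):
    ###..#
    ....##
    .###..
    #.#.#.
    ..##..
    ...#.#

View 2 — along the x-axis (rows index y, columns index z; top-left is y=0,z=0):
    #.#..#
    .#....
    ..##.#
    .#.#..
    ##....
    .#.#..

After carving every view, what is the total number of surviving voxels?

before carving: 216 voxels (6×6×6)
step 1: project along y, AND mask (16/36) → |grid| = 96
step 2: project along x, AND mask (13/36) → |grid| = 35

remaining voxels: 35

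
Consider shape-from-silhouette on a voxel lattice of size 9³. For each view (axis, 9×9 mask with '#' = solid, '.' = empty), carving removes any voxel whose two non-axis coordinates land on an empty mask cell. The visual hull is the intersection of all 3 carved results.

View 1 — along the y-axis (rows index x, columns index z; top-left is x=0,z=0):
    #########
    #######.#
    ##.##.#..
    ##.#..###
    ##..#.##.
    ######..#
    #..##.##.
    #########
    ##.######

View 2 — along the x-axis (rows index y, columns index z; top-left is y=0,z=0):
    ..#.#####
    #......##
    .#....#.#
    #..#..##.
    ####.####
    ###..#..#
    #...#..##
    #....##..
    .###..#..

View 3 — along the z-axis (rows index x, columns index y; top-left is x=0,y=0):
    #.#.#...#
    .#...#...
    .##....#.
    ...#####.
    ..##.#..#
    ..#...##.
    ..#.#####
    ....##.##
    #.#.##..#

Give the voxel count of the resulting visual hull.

start: 9×9×9 = 729 voxels
[1] y-view keeps 62 columns → grid now 558
[2] x-view keeps 40 columns → grid now 276
[3] z-view keeps 36 columns → grid now 122

voxel count = 122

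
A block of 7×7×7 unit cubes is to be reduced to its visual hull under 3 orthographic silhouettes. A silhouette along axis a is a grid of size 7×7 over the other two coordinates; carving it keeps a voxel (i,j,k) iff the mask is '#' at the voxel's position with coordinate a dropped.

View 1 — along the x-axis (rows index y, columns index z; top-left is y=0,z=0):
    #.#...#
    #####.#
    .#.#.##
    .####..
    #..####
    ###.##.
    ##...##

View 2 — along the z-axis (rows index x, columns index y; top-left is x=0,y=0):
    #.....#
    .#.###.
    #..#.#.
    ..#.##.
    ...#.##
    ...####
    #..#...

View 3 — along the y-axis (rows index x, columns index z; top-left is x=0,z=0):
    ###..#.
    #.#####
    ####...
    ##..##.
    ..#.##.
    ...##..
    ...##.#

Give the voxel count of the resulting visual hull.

voxel count = 53

full grid |V| = 343
step 1: project along x, AND mask (31/49) → |grid| = 217
step 2: project along z, AND mask (21/49) → |grid| = 91
step 3: project along y, AND mask (26/49) → |grid| = 53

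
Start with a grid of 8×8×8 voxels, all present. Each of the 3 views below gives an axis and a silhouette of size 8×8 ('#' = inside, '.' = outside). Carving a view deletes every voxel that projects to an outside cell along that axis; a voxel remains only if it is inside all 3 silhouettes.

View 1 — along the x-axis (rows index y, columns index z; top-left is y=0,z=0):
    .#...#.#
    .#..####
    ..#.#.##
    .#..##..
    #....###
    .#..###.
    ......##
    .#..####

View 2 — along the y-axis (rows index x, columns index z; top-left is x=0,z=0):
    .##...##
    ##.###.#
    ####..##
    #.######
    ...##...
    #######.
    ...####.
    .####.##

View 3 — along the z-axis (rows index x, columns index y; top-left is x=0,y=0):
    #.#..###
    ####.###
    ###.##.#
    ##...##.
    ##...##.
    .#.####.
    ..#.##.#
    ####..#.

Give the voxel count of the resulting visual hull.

start: 8×8×8 = 512 voxels
carve view 1 (along x, YZ-mask fill 30/64): 240 voxels remain
carve view 2 (along y, XZ-mask fill 42/64): 154 voxels remain
carve view 3 (along z, XY-mask fill 40/64): 100 voxels remain

|visual hull| = 100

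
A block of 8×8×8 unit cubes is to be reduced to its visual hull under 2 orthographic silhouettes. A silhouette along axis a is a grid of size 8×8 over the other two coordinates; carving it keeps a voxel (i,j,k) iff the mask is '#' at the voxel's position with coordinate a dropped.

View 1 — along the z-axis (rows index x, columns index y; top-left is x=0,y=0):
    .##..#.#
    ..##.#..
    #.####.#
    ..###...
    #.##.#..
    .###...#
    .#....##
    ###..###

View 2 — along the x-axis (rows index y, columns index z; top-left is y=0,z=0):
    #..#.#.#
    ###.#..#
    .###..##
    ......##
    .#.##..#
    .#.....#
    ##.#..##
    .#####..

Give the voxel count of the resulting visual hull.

130 voxels

full grid |V| = 512
step 1: project along z, AND mask (33/64) → |grid| = 264
step 2: project along x, AND mask (32/64) → |grid| = 130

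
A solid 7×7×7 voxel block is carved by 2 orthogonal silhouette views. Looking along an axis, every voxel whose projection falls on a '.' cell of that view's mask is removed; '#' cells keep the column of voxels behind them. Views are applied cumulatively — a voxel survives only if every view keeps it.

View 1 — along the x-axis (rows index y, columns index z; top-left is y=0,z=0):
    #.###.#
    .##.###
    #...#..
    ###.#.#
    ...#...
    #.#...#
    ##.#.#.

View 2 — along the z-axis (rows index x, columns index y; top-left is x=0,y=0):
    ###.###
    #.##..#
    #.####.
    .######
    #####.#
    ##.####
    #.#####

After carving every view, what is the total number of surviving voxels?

before carving: 343 voxels (7×7×7)
carve view 1 (along x, YZ-mask fill 25/49): 175 voxels remain
carve view 2 (along z, XY-mask fill 39/49): 137 voxels remain

137 voxels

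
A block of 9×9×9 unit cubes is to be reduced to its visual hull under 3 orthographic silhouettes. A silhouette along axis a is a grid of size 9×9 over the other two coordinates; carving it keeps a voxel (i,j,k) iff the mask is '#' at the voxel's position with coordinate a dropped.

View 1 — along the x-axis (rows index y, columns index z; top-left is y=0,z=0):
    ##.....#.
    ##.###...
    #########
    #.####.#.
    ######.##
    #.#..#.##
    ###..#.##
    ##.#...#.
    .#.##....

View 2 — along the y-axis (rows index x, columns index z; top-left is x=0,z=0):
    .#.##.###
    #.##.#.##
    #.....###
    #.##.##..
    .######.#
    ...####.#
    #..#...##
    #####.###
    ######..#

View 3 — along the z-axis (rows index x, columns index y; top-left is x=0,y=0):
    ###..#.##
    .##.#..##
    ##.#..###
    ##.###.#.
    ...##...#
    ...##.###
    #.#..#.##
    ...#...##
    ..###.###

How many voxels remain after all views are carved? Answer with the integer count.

voxel count = 145

start: 9×9×9 = 729 voxels
[1] x-view keeps 49 columns → grid now 441
[2] y-view keeps 52 columns → grid now 277
[3] z-view keeps 45 columns → grid now 145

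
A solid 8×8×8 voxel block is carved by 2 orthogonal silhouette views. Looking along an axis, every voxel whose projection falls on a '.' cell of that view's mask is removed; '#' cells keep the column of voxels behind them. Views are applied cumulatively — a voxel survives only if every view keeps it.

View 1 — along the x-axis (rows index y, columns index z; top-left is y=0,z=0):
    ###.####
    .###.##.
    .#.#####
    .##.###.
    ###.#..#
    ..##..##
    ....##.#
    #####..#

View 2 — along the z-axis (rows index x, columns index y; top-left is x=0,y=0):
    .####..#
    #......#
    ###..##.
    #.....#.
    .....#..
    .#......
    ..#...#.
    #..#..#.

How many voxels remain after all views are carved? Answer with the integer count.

before carving: 512 voxels (8×8×8)
  1. axis=0 (YZ plane), |mask|=41  ⇒  voxels=328
  2. axis=2 (XY plane), |mask|=21  ⇒  voxels=108

voxel count = 108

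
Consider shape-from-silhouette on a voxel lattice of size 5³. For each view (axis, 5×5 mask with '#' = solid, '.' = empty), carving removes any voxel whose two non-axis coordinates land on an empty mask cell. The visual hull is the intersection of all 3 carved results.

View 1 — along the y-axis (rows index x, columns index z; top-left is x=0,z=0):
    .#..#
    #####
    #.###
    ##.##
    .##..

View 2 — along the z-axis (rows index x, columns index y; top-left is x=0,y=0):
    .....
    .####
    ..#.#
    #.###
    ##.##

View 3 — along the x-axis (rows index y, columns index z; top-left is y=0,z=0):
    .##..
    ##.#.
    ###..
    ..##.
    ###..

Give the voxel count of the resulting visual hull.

voxel count = 27

before carving: 125 voxels (5×5×5)
  1. axis=1 (XZ plane), |mask|=17  ⇒  voxels=85
  2. axis=2 (XY plane), |mask|=14  ⇒  voxels=52
  3. axis=0 (YZ plane), |mask|=13  ⇒  voxels=27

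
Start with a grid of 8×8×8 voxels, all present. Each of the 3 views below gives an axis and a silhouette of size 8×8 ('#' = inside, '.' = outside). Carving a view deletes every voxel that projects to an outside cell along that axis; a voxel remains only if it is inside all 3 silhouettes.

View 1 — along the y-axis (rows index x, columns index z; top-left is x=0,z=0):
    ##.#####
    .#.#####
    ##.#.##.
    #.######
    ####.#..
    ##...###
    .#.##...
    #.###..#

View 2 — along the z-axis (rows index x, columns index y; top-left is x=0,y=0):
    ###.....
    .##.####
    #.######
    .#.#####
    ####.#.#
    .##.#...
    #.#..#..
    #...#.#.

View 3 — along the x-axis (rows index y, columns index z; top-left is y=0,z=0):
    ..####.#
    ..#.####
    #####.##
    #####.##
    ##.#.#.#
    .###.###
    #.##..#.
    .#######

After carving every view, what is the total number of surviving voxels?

start: 8×8×8 = 512 voxels
after view 1 [y-axis, 43 of 64 cells solid] → remaining = 344
after view 2 [z-axis, 37 of 64 cells solid] → remaining = 203
after view 3 [x-axis, 46 of 64 cells solid] → remaining = 144

|visual hull| = 144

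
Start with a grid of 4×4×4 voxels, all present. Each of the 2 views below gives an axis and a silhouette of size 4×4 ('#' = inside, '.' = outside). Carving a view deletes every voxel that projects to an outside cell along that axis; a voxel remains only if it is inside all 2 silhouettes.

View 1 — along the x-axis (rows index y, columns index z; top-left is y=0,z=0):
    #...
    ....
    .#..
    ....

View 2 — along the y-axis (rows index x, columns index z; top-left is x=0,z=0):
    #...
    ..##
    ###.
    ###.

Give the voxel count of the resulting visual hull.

start: 4×4×4 = 64 voxels
  1. axis=0 (YZ plane), |mask|=2  ⇒  voxels=8
  2. axis=1 (XZ plane), |mask|=9  ⇒  voxels=5

5 voxels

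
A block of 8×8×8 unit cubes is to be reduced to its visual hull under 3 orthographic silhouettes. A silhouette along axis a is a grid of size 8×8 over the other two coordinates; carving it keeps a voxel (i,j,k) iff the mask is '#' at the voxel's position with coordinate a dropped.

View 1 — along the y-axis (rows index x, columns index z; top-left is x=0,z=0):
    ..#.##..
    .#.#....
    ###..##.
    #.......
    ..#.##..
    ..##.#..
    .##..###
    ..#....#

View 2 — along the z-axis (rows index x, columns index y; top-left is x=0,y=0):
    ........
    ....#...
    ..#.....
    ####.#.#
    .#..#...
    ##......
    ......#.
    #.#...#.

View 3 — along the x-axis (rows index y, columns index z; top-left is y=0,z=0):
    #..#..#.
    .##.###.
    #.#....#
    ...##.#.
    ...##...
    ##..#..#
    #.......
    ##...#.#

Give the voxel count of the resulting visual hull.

start: 8×8×8 = 512 voxels
V1 y: intersect with XZ mask (24 set) -- 192 left
V2 z: intersect with XY mask (16 set) -- 36 left
V3 x: intersect with YZ mask (25 set) -- 16 left

remaining voxels: 16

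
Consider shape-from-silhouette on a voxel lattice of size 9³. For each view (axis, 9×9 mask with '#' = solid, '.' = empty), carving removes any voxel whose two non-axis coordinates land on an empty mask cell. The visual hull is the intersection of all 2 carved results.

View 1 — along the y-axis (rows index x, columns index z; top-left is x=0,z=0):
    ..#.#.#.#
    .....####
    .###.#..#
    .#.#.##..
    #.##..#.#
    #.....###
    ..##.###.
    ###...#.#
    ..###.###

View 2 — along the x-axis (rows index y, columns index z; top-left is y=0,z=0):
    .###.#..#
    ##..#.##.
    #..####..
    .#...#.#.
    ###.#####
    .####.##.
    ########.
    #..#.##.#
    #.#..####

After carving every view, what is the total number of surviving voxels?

initial block: 9^3 = 729
step 1: project along y, AND mask (42/81) → |grid| = 378
step 2: project along x, AND mask (51/81) → |grid| = 237

voxel count = 237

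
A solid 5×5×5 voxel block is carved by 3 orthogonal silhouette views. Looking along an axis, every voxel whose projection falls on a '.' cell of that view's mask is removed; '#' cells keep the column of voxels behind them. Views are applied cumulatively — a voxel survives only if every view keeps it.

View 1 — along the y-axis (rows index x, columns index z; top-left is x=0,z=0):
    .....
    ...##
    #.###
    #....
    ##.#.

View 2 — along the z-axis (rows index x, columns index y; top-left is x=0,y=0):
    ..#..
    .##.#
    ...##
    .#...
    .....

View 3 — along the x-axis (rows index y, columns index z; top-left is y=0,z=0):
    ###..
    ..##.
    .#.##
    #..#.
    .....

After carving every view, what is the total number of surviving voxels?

full grid |V| = 125
V1 y: intersect with XZ mask (10 set) -- 50 left
V2 z: intersect with XY mask (7 set) -- 15 left
V3 x: intersect with YZ mask (10 set) -- 5 left

|visual hull| = 5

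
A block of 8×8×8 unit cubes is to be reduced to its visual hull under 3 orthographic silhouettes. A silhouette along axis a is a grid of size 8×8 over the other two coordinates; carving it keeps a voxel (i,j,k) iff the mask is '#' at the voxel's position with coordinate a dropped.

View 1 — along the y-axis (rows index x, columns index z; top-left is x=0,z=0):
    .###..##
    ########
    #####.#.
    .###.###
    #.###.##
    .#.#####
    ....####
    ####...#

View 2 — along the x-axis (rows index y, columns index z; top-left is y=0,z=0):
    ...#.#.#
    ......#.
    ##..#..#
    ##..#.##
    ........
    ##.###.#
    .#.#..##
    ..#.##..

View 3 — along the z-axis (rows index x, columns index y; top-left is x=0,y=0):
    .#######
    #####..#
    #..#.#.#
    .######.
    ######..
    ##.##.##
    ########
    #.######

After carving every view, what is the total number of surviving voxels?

full grid |V| = 512
V1 y: intersect with XZ mask (46 set) -- 368 left
V2 x: intersect with YZ mask (26 set) -- 151 left
V3 z: intersect with XY mask (50 set) -- 114 left

114 voxels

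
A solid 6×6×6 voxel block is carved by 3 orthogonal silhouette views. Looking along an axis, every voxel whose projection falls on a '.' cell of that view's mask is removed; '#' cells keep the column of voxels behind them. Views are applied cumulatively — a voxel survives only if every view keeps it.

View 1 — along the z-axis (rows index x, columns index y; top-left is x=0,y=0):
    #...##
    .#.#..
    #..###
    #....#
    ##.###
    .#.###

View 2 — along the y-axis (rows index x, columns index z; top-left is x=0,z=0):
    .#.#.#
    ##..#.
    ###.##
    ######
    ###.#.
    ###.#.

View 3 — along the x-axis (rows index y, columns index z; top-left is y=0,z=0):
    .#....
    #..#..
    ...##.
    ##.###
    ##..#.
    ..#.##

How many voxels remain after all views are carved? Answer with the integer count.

full grid |V| = 216
step 1: project along z, AND mask (20/36) → |grid| = 120
step 2: project along y, AND mask (25/36) → |grid| = 83
step 3: project along x, AND mask (16/36) → |grid| = 41

voxel count = 41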